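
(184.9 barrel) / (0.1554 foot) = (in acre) 0.1534. Check: 1 barrel = 0.15898729 m^3, so 184.9 barrel = 184.9 * 0.15898729 = 29.396751 m^3. 1 foot = 0.3048 m, so 0.1554 foot = 0.1554 * 0.3048 = 0.04736592 m. Combine: 29.396751 m^3 / 0.04736592 m = 620.63084 m^2. 1 acre = 4046.8564 m^2, so 620.63084 m^2 = 620.63084 / 4046.8564 = 0.15336122 acre ≈ 0.1534 acre (4 s.f.).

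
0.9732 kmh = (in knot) 0.5255. Check: 1 kmh = 0.27777778 m/s, so 0.9732 kmh = 0.9732 * 0.27777778 = 0.27033333 m/s. 1 knot = 0.51444444 m/s, so 0.27033333 m/s = 0.27033333 / 0.51444444 = 0.52548596 knot ≈ 0.5255 knot (4 s.f.).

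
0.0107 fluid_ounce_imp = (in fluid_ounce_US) 1 fluid_ounce_imp = 2.8413063e-05 m^3, so 0.0107 fluid_ounce_imp = 0.0107 * 2.8413063e-05 = 3.0401977e-07 m^3. 1 fluid_ounce_US = 2.957353e-05 m^3, so 3.0401977e-07 m^3 = 3.0401977e-07 / 2.957353e-05 = 0.010280131 fluid_ounce_US ≈ 0.01028 fluid_ounce_US (4 s.f.). Final answer: 0.01028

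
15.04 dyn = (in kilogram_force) 1 dyn = 1e-05 N, so 15.04 dyn = 15.04 * 1e-05 = 0.0001504 N. 1 kilogram_force = 9.80665 N, so 0.0001504 N = 0.0001504 / 9.80665 = 1.5336532e-05 kilogram_force ≈ 1.534e-05 kilogram_force (4 s.f.). Final answer: 1.534e-05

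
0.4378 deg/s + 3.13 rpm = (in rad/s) 1 deg/s = 0.017453293 rad/s, so 0.4378 deg/s = 0.4378 * 0.017453293 = 0.0076410515 rad/s. 1 rpm = 0.10471976 rad/s, so 3.13 rpm = 3.13 * 0.10471976 = 0.32777283 rad/s. Sum: 0.0076410515 + 0.32777283 = 0.33541388 rad/s. Result: 0.33541388 rad/s ≈ 0.3354 rad/s (4 s.f.). Final answer: 0.3354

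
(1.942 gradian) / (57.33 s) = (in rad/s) 0.0005321. Check: 1 gradian = 0.015707963 rad, so 1.942 gradian = 1.942 * 0.015707963 = 0.030504865 rad. 57.33 s is already in s. Combine: 0.030504865 rad / 57.33 s = 0.00053209253 rad/s. Result: 0.00053209253 rad/s ≈ 0.0005321 rad/s (4 s.f.).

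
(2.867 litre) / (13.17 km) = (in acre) 1 litre = 0.001 m^3, so 2.867 litre = 2.867 * 0.001 = 0.002867 m^3. 1 km = 1000 m, so 13.17 km = 13.17 * 1000 = 13170 m. Combine: 0.002867 m^3 / 13170 m = 2.1769172e-07 m^2. 1 acre = 4046.8564 m^2, so 2.1769172e-07 m^2 = 2.1769172e-07 / 4046.8564 = 5.3792796e-11 acre ≈ 5.379e-11 acre (4 s.f.). Final answer: 5.379e-11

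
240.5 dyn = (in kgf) 1 dyn = 1e-05 N, so 240.5 dyn = 240.5 * 1e-05 = 0.002405 N. 1 kgf = 9.80665 N, so 0.002405 N = 0.002405 / 9.80665 = 0.00024524175 kgf ≈ 0.0002452 kgf (4 s.f.). Final answer: 0.0002452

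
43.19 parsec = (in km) 1 parsec = 3.0856776e+16 m, so 43.19 parsec = 43.19 * 3.0856776e+16 = 1.3327041e+18 m. 1 km = 1000 m, so 1.3327041e+18 m = 1.3327041e+18 / 1000 = 1.3327041e+15 km ≈ 1.333e+15 km (4 s.f.). Final answer: 1.333e+15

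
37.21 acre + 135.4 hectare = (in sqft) 1 acre = 4046.8564 m^2, so 37.21 acre = 37.21 * 4046.8564 = 150583.53 m^2. 1 hectare = 10000 m^2, so 135.4 hectare = 135.4 * 10000 = 1354000 m^2. Sum: 150583.53 + 1354000 = 1504583.5 m^2. 1 sqft = 0.09290304 m^2, so 1504583.5 m^2 = 1504583.5 / 0.09290304 = 16195202 sqft ≈ 1.62e+07 sqft (4 s.f.). Final answer: 1.62e+07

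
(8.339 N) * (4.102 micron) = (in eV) 2.135e+14. Check: 8.339 N is already in N. 1 micron = 1e-06 m, so 4.102 micron = 4.102 * 1e-06 = 4.102e-06 m. Combine: 8.339 N * 4.102e-06 m = 3.4206578e-05 J. 1 eV = 1.6021766e-19 J, so 3.4206578e-05 J = 3.4206578e-05 / 1.6021766e-19 = 2.1350067e+14 eV ≈ 2.135e+14 eV (4 s.f.).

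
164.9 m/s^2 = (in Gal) 1.649e+04. Check: 1 Gal = 0.01 m/s^2, so 164.9 m/s^2 = 164.9 / 0.01 = 16490 Gal ≈ 1.649e+04 Gal (4 s.f.).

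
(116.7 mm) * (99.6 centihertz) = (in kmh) 1 mm = 0.001 m, so 116.7 mm = 116.7 * 0.001 = 0.1167 m. 1 centihertz = 0.01 Hz, so 99.6 centihertz = 99.6 * 0.01 = 0.996 Hz. Combine: 0.1167 m * 0.996 Hz = 0.1162332 m/s. 1 kmh = 0.27777778 m/s, so 0.1162332 m/s = 0.1162332 / 0.27777778 = 0.41843952 kmh ≈ 0.4184 kmh (4 s.f.). Final answer: 0.4184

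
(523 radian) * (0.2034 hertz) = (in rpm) 1016. Check: 523 radian = 523 rad. 0.2034 hertz = 0.2034 Hz. Combine: 523 rad * 0.2034 Hz = 106.3782 rad/s. 1 rpm = 0.10471976 rad/s, so 106.3782 rad/s = 106.3782 / 0.10471976 = 1015.837 rpm ≈ 1016 rpm (4 s.f.).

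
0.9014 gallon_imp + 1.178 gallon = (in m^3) 0.008557. Check: 1 gallon_imp = 0.00454609 m^3, so 0.9014 gallon_imp = 0.9014 * 0.00454609 = 0.0040978455 m^3. 1 gallon = 0.0037854118 m^3, so 1.178 gallon = 1.178 * 0.0037854118 = 0.0044592151 m^3. Sum: 0.0040978455 + 0.0044592151 = 0.0085570606 m^3. Result: 0.0085570606 m^3 ≈ 0.008557 m^3 (4 s.f.).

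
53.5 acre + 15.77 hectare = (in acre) 1 acre = 4046.8564 m^2, so 53.5 acre = 53.5 * 4046.8564 = 216506.82 m^2. 1 hectare = 10000 m^2, so 15.77 hectare = 15.77 * 10000 = 157700 m^2. Sum: 216506.82 + 157700 = 374206.82 m^2. 1 acre = 4046.8564 m^2, so 374206.82 m^2 = 374206.82 / 4046.8564 = 92.468519 acre ≈ 92.47 acre (4 s.f.). Final answer: 92.47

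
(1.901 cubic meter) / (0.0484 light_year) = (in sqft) 1.901 cubic meter = 1.901 m^3. 1 light_year = 9.4607305e+15 m, so 0.0484 light_year = 0.0484 * 9.4607305e+15 = 4.5789935e+14 m. Combine: 1.901 m^3 / 4.5789935e+14 m = 4.1515673e-15 m^2. 1 sqft = 0.09290304 m^2, so 4.1515673e-15 m^2 = 4.1515673e-15 / 0.09290304 = 4.4687099e-14 sqft ≈ 4.469e-14 sqft (4 s.f.). Final answer: 4.469e-14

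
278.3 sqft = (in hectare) 1 sqft = 0.09290304 m^2, so 278.3 sqft = 278.3 * 0.09290304 = 25.854916 m^2. 1 hectare = 10000 m^2, so 25.854916 m^2 = 25.854916 / 10000 = 0.0025854916 hectare ≈ 0.002585 hectare (4 s.f.). Final answer: 0.002585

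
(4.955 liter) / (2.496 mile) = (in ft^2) 1.328e-05. Check: 1 liter = 0.001 m^3, so 4.955 liter = 4.955 * 0.001 = 0.004955 m^3. 1 mile = 1609.344 m, so 2.496 mile = 2.496 * 1609.344 = 4016.9226 m. Combine: 0.004955 m^3 / 4016.9226 m = 1.2335314e-06 m^2. 1 ft^2 = 0.09290304 m^2, so 1.2335314e-06 m^2 = 1.2335314e-06 / 0.09290304 = 1.3277621e-05 ft^2 ≈ 1.328e-05 ft^2 (4 s.f.).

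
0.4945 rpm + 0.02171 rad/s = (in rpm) 0.7018. Check: 1 rpm = 0.10471976 rad/s, so 0.4945 rpm = 0.4945 * 0.10471976 = 0.051783919 rad/s. 0.02171 rad/s is already in rad/s. Sum: 0.051783919 + 0.02171 = 0.073493919 rad/s. 1 rpm = 0.10471976 rad/s, so 0.073493919 rad/s = 0.073493919 / 0.10471976 = 0.70181523 rpm ≈ 0.7018 rpm (4 s.f.).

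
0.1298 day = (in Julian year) 1 day = 86400 s, so 0.1298 day = 0.1298 * 86400 = 11214.72 s. 1 Julian year = 31557600 s, so 11214.72 s = 11214.72 / 31557600 = 0.00035537303 Julian year ≈ 0.0003554 Julian year (4 s.f.). Final answer: 0.0003554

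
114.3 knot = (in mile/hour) 131.5. Check: 1 knot = 0.51444444 m/s, so 114.3 knot = 114.3 * 0.51444444 = 58.801 m/s. 1 mile/hour = 0.44704 m/s, so 58.801 m/s = 58.801 / 0.44704 = 131.53409 mile/hour ≈ 131.5 mile/hour (4 s.f.).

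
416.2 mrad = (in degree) 23.85. Check: 1 mrad = 0.001 rad, so 416.2 mrad = 416.2 * 0.001 = 0.4162 rad. 1 degree = 0.017453293 rad, so 0.4162 rad = 0.4162 / 0.017453293 = 23.846503 degree ≈ 23.85 degree (4 s.f.).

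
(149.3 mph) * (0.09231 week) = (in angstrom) 1 mph = 0.44704 m/s, so 149.3 mph = 149.3 * 0.44704 = 66.743072 m/s. 1 week = 604800 s, so 0.09231 week = 0.09231 * 604800 = 55829.088 s. Combine: 66.743072 m/s * 55829.088 s = 3726204.8 m. 1 angstrom = 1e-10 m, so 3726204.8 m = 3726204.8 / 1e-10 = 3.7262048e+16 angstrom ≈ 3.726e+16 angstrom (4 s.f.). Final answer: 3.726e+16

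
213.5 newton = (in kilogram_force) 213.5 newton = 213.5 N. 1 kilogram_force = 9.80665 N, so 213.5 N = 213.5 / 9.80665 = 21.770941 kilogram_force ≈ 21.77 kilogram_force (4 s.f.). Final answer: 21.77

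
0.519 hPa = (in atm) 1 hPa = 100 Pa, so 0.519 hPa = 0.519 * 100 = 51.9 Pa. 1 atm = 101325 Pa, so 51.9 Pa = 51.9 / 101325 = 0.00051221318 atm ≈ 0.0005122 atm (4 s.f.). Final answer: 0.0005122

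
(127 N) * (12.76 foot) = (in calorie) 127 N is already in N. 1 foot = 0.3048 m, so 12.76 foot = 12.76 * 0.3048 = 3.889248 m. Combine: 127 N * 3.889248 m = 493.9345 J. 1 calorie = 4.184 J, so 493.9345 J = 493.9345 / 4.184 = 118.05318 calorie ≈ 118.1 calorie (4 s.f.). Final answer: 118.1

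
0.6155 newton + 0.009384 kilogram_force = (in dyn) 0.6155 newton = 0.6155 N. 1 kilogram_force = 9.80665 N, so 0.009384 kilogram_force = 0.009384 * 9.80665 = 0.092025604 N. Sum: 0.6155 + 0.092025604 = 0.7075256 N. 1 dyn = 1e-05 N, so 0.7075256 N = 0.7075256 / 1e-05 = 70752.56 dyn ≈ 7.075e+04 dyn (4 s.f.). Final answer: 7.075e+04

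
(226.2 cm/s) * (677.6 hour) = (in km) 1 cm/s = 0.01 m/s, so 226.2 cm/s = 226.2 * 0.01 = 2.262 m/s. 1 hour = 3600 s, so 677.6 hour = 677.6 * 3600 = 2439360 s. Combine: 2.262 m/s * 2439360 s = 5517832.3 m. 1 km = 1000 m, so 5517832.3 m = 5517832.3 / 1000 = 5517.8323 km ≈ 5518 km (4 s.f.). Final answer: 5518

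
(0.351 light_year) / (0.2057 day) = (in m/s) 1 light_year = 9.4607305e+15 m, so 0.351 light_year = 0.351 * 9.4607305e+15 = 3.3207164e+15 m. 1 day = 86400 s, so 0.2057 day = 0.2057 * 86400 = 17772.48 s. Combine: 3.3207164e+15 m / 17772.48 s = 1.8684598e+11 m/s. Result: 1.8684598e+11 m/s ≈ 1.868e+11 m/s (4 s.f.). Final answer: 1.868e+11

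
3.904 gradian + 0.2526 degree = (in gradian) 1 gradian = 0.015707963 rad, so 3.904 gradian = 3.904 * 0.015707963 = 0.061323889 rad. 1 degree = 0.017453293 rad, so 0.2526 degree = 0.2526 * 0.017453293 = 0.0044087017 rad. Sum: 0.061323889 + 0.0044087017 = 0.06573259 rad. 1 gradian = 0.015707963 rad, so 0.06573259 rad = 0.06573259 / 0.015707963 = 4.1846667 gradian ≈ 4.185 gradian (4 s.f.). Final answer: 4.185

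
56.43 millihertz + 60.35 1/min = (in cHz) 106.2. Check: 1 millihertz = 0.001 Hz, so 56.43 millihertz = 56.43 * 0.001 = 0.05643 Hz. 1 1/min = 0.016666667 Hz, so 60.35 1/min = 60.35 * 0.016666667 = 1.0058333 Hz. Sum: 0.05643 + 1.0058333 = 1.0622633 Hz. 1 cHz = 0.01 Hz, so 1.0622633 Hz = 1.0622633 / 0.01 = 106.22633 cHz ≈ 106.2 cHz (4 s.f.).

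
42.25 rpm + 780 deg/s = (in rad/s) 1 rpm = 0.10471976 rad/s, so 42.25 rpm = 42.25 * 0.10471976 = 4.4244097 rad/s. 1 deg/s = 0.017453293 rad/s, so 780 deg/s = 780 * 0.017453293 = 13.613568 rad/s. Sum: 4.4244097 + 13.613568 = 18.037978 rad/s. Result: 18.037978 rad/s ≈ 18.04 rad/s (4 s.f.). Final answer: 18.04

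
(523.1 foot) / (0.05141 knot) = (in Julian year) 0.000191. Check: 1 foot = 0.3048 m, so 523.1 foot = 523.1 * 0.3048 = 159.44088 m. 1 knot = 0.51444444 m/s, so 0.05141 knot = 0.05141 * 0.51444444 = 0.026447589 m/s. Combine: 159.44088 m / 0.026447589 m/s = 6028.5601 s. 1 Julian year = 31557600 s, so 6028.5601 s = 6028.5601 / 31557600 = 0.00019103354 Julian year ≈ 0.000191 Julian year (4 s.f.).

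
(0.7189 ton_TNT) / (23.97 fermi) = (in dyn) 1.255e+28. Check: 1 ton_TNT = 4.184e+09 J, so 0.7189 ton_TNT = 0.7189 * 4.184e+09 = 3.0078776e+09 J. 1 fermi = 1e-15 m, so 23.97 fermi = 23.97 * 1e-15 = 2.397e-14 m. Combine: 3.0078776e+09 J / 2.397e-14 m = 1.2548509e+23 N. 1 dyn = 1e-05 N, so 1.2548509e+23 N = 1.2548509e+23 / 1e-05 = 1.2548509e+28 dyn ≈ 1.255e+28 dyn (4 s.f.).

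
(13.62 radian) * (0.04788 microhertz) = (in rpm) 13.62 radian = 13.62 rad. 1 microhertz = 1e-06 Hz, so 0.04788 microhertz = 0.04788 * 1e-06 = 4.788e-08 Hz. Combine: 13.62 rad * 4.788e-08 Hz = 6.521256e-07 rad/s. 1 rpm = 0.10471976 rad/s, so 6.521256e-07 rad/s = 6.521256e-07 / 0.10471976 = 6.2273408e-06 rpm ≈ 6.227e-06 rpm (4 s.f.). Final answer: 6.227e-06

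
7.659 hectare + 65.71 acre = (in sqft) 3.687e+06. Check: 1 hectare = 10000 m^2, so 7.659 hectare = 7.659 * 10000 = 76590 m^2. 1 acre = 4046.8564 m^2, so 65.71 acre = 65.71 * 4046.8564 = 265918.94 m^2. Sum: 76590 + 265918.94 = 342508.94 m^2. 1 sqft = 0.09290304 m^2, so 342508.94 m^2 = 342508.94 / 0.09290304 = 3686735.5 sqft ≈ 3.687e+06 sqft (4 s.f.).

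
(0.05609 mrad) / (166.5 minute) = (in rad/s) 1 mrad = 0.001 rad, so 0.05609 mrad = 0.05609 * 0.001 = 5.609e-05 rad. 1 minute = 60 s, so 166.5 minute = 166.5 * 60 = 9990 s. Combine: 5.609e-05 rad / 9990 s = 5.6146146e-09 rad/s. Result: 5.6146146e-09 rad/s ≈ 5.615e-09 rad/s (4 s.f.). Final answer: 5.615e-09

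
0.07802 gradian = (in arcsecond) 1 gradian = 0.015707963 rad, so 0.07802 gradian = 0.07802 * 0.015707963 = 0.0012255353 rad. 1 arcsecond = 4.8481368e-06 rad, so 0.0012255353 rad = 0.0012255353 / 4.8481368e-06 = 252.7848 arcsecond ≈ 252.8 arcsecond (4 s.f.). Final answer: 252.8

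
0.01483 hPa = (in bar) 1 hPa = 100 Pa, so 0.01483 hPa = 0.01483 * 100 = 1.483 Pa. 1 bar = 100000 Pa, so 1.483 Pa = 1.483 / 100000 = 1.483e-05 bar. Final answer: 1.483e-05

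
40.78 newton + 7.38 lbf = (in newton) 73.61. Check: 40.78 newton = 40.78 N. 1 lbf = 4.4482216 N, so 7.38 lbf = 7.38 * 4.4482216 = 32.827876 N. Sum: 40.78 + 32.827876 = 73.607876 N. 73.607876 N = 73.607876 newton ≈ 73.61 newton (4 s.f.).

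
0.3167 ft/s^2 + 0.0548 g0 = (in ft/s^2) 1 ft/s^2 = 0.3048 m/s^2, so 0.3167 ft/s^2 = 0.3167 * 0.3048 = 0.09653016 m/s^2. 1 g0 = 9.80665 m/s^2, so 0.0548 g0 = 0.0548 * 9.80665 = 0.53740442 m/s^2. Sum: 0.09653016 + 0.53740442 = 0.63393458 m/s^2. 1 ft/s^2 = 0.3048 m/s^2, so 0.63393458 m/s^2 = 0.63393458 / 0.3048 = 2.0798379 ft/s^2 ≈ 2.08 ft/s^2 (4 s.f.). Final answer: 2.08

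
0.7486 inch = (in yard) 0.02079. Check: 1 inch = 0.0254 m, so 0.7486 inch = 0.7486 * 0.0254 = 0.01901444 m. 1 yard = 0.9144 m, so 0.01901444 m = 0.01901444 / 0.9144 = 0.020794444 yard ≈ 0.02079 yard (4 s.f.).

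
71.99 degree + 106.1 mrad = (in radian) 1.363. Check: 1 degree = 0.017453293 rad, so 71.99 degree = 71.99 * 0.017453293 = 1.2564625 rad. 1 mrad = 0.001 rad, so 106.1 mrad = 106.1 * 0.001 = 0.1061 rad. Sum: 1.2564625 + 0.1061 = 1.3625625 rad. 1.3625625 rad = 1.3625625 radian ≈ 1.363 radian (4 s.f.).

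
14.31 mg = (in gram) 0.01431. Check: 1 mg = 1e-06 kg, so 14.31 mg = 14.31 * 1e-06 = 1.431e-05 kg. 1 gram = 0.001 kg, so 1.431e-05 kg = 1.431e-05 / 0.001 = 0.01431 gram.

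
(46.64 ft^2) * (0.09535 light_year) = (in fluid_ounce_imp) 1 ft^2 = 0.09290304 m^2, so 46.64 ft^2 = 46.64 * 0.09290304 = 4.3329978 m^2. 1 light_year = 9.4607305e+15 m, so 0.09535 light_year = 0.09535 * 9.4607305e+15 = 9.0208065e+14 m. Combine: 4.3329978 m^2 * 9.0208065e+14 m = 3.9087135e+15 m^3. 1 fluid_ounce_imp = 2.8413063e-05 m^3, so 3.9087135e+15 m^3 = 3.9087135e+15 / 2.8413063e-05 = 1.3756748e+20 fluid_ounce_imp ≈ 1.376e+20 fluid_ounce_imp (4 s.f.). Final answer: 1.376e+20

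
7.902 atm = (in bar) 8.007. Check: 1 atm = 101325 Pa, so 7.902 atm = 7.902 * 101325 = 800670.15 Pa. 1 bar = 100000 Pa, so 800670.15 Pa = 800670.15 / 100000 = 8.0067015 bar ≈ 8.007 bar (4 s.f.).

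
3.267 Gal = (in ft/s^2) 1 Gal = 0.01 m/s^2, so 3.267 Gal = 3.267 * 0.01 = 0.03267 m/s^2. 1 ft/s^2 = 0.3048 m/s^2, so 0.03267 m/s^2 = 0.03267 / 0.3048 = 0.10718504 ft/s^2 ≈ 0.1072 ft/s^2 (4 s.f.). Final answer: 0.1072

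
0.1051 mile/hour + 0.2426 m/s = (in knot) 1 mile/hour = 0.44704 m/s, so 0.1051 mile/hour = 0.1051 * 0.44704 = 0.046983904 m/s. 0.2426 m/s is already in m/s. Sum: 0.046983904 + 0.2426 = 0.2895839 m/s. 1 knot = 0.51444444 m/s, so 0.2895839 m/s = 0.2895839 / 0.51444444 = 0.56290608 knot ≈ 0.5629 knot (4 s.f.). Final answer: 0.5629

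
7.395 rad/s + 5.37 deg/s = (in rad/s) 7.489. Check: 7.395 rad/s is already in rad/s. 1 deg/s = 0.017453293 rad/s, so 5.37 deg/s = 5.37 * 0.017453293 = 0.093724181 rad/s. Sum: 7.395 + 0.093724181 = 7.4887242 rad/s. Result: 7.4887242 rad/s ≈ 7.489 rad/s (4 s.f.).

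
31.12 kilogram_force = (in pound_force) 1 kilogram_force = 9.80665 N, so 31.12 kilogram_force = 31.12 * 9.80665 = 305.18295 N. 1 pound_force = 4.4482216 N, so 305.18295 N = 305.18295 / 4.4482216 = 68.607856 pound_force ≈ 68.61 pound_force (4 s.f.). Final answer: 68.61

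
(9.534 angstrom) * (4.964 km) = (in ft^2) 1 angstrom = 1e-10 m, so 9.534 angstrom = 9.534 * 1e-10 = 9.534e-10 m. 1 km = 1000 m, so 4.964 km = 4.964 * 1000 = 4964 m. Combine: 9.534e-10 m * 4964 m = 4.7326776e-06 m^2. 1 ft^2 = 0.09290304 m^2, so 4.7326776e-06 m^2 = 4.7326776e-06 / 0.09290304 = 5.0942118e-05 ft^2 ≈ 5.094e-05 ft^2 (4 s.f.). Final answer: 5.094e-05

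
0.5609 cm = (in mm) 1 cm = 0.01 m, so 0.5609 cm = 0.5609 * 0.01 = 0.005609 m. 1 mm = 0.001 m, so 0.005609 m = 0.005609 / 0.001 = 5.609 mm. Final answer: 5.609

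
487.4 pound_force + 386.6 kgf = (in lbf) 1340. Check: 1 pound_force = 4.4482216 N, so 487.4 pound_force = 487.4 * 4.4482216 = 2168.0632 N. 1 kgf = 9.80665 N, so 386.6 kgf = 386.6 * 9.80665 = 3791.2509 N. Sum: 2168.0632 + 3791.2509 = 5959.3141 N. 1 lbf = 4.4482216 N, so 5959.3141 N = 5959.3141 / 4.4482216 = 1339.7071 lbf ≈ 1340 lbf (4 s.f.).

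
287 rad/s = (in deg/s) 1 deg/s = 0.017453293 rad/s, so 287 rad/s = 287 / 0.017453293 = 16443.889 deg/s ≈ 1.644e+04 deg/s (4 s.f.). Final answer: 1.644e+04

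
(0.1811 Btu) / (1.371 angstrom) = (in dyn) 1 Btu = 1055.0559 J, so 0.1811 Btu = 0.1811 * 1055.0559 = 191.07061 J. 1 angstrom = 1e-10 m, so 1.371 angstrom = 1.371 * 1e-10 = 1.371e-10 m. Combine: 191.07061 J / 1.371e-10 m = 1.3936588e+12 N. 1 dyn = 1e-05 N, so 1.3936588e+12 N = 1.3936588e+12 / 1e-05 = 1.3936588e+17 dyn ≈ 1.394e+17 dyn (4 s.f.). Final answer: 1.394e+17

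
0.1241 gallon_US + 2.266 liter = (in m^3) 0.002736. Check: 1 gallon_US = 0.0037854118 m^3, so 0.1241 gallon_US = 0.1241 * 0.0037854118 = 0.0004697696 m^3. 1 liter = 0.001 m^3, so 2.266 liter = 2.266 * 0.001 = 0.002266 m^3. Sum: 0.0004697696 + 0.002266 = 0.0027357696 m^3. Result: 0.0027357696 m^3 ≈ 0.002736 m^3 (4 s.f.).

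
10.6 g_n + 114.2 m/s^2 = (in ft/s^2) 1 g_n = 9.80665 m/s^2, so 10.6 g_n = 10.6 * 9.80665 = 103.95049 m/s^2. 114.2 m/s^2 is already in m/s^2. Sum: 103.95049 + 114.2 = 218.15049 m/s^2. 1 ft/s^2 = 0.3048 m/s^2, so 218.15049 m/s^2 = 218.15049 / 0.3048 = 715.71683 ft/s^2 ≈ 715.7 ft/s^2 (4 s.f.). Final answer: 715.7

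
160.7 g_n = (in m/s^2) 1 g_n = 9.80665 m/s^2, so 160.7 g_n = 160.7 * 9.80665 = 1575.9287 m/s^2. Result: 1575.9287 m/s^2 ≈ 1576 m/s^2 (4 s.f.). Final answer: 1576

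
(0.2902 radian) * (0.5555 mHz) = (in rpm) 0.001539. Check: 0.2902 radian = 0.2902 rad. 1 mHz = 0.001 Hz, so 0.5555 mHz = 0.5555 * 0.001 = 0.0005555 Hz. Combine: 0.2902 rad * 0.0005555 Hz = 0.0001612061 rad/s. 1 rpm = 0.10471976 rad/s, so 0.0001612061 rad/s = 0.0001612061 / 0.10471976 = 0.0015394049 rpm ≈ 0.001539 rpm (4 s.f.).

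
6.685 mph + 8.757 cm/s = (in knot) 1 mph = 0.44704 m/s, so 6.685 mph = 6.685 * 0.44704 = 2.9884624 m/s. 1 cm/s = 0.01 m/s, so 8.757 cm/s = 8.757 * 0.01 = 0.08757 m/s. Sum: 2.9884624 + 0.08757 = 3.0760324 m/s. 1 knot = 0.51444444 m/s, so 3.0760324 m/s = 3.0760324 / 0.51444444 = 5.9793286 knot ≈ 5.979 knot (4 s.f.). Final answer: 5.979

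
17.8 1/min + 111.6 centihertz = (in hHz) 1 1/min = 0.016666667 Hz, so 17.8 1/min = 17.8 * 0.016666667 = 0.29666667 Hz. 1 centihertz = 0.01 Hz, so 111.6 centihertz = 111.6 * 0.01 = 1.116 Hz. Sum: 0.29666667 + 1.116 = 1.4126667 Hz. 1 hHz = 100 Hz, so 1.4126667 Hz = 1.4126667 / 100 = 0.014126667 hHz ≈ 0.01413 hHz (4 s.f.). Final answer: 0.01413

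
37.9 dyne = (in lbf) 1 dyne = 1e-05 N, so 37.9 dyne = 37.9 * 1e-05 = 0.000379 N. 1 lbf = 4.4482216 N, so 0.000379 N = 0.000379 / 4.4482216 = 8.5202589e-05 lbf ≈ 8.52e-05 lbf (4 s.f.). Final answer: 8.52e-05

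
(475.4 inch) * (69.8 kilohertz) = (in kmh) 3.034e+06. Check: 1 inch = 0.0254 m, so 475.4 inch = 475.4 * 0.0254 = 12.07516 m. 1 kilohertz = 1000 Hz, so 69.8 kilohertz = 69.8 * 1000 = 69800 Hz. Combine: 12.07516 m * 69800 Hz = 842846.17 m/s. 1 kmh = 0.27777778 m/s, so 842846.17 m/s = 842846.17 / 0.27777778 = 3034246.2 kmh ≈ 3.034e+06 kmh (4 s.f.).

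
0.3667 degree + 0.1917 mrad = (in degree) 0.3777. Check: 1 degree = 0.017453293 rad, so 0.3667 degree = 0.3667 * 0.017453293 = 0.0064001224 rad. 1 mrad = 0.001 rad, so 0.1917 mrad = 0.1917 * 0.001 = 0.0001917 rad. Sum: 0.0064001224 + 0.0001917 = 0.0065918224 rad. 1 degree = 0.017453293 rad, so 0.0065918224 rad = 0.0065918224 / 0.017453293 = 0.3776836 degree ≈ 0.3777 degree (4 s.f.).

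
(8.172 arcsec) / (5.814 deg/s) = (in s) 1 arcsec = 4.8481368e-06 rad, so 8.172 arcsec = 8.172 * 4.8481368e-06 = 3.9618974e-05 rad. 1 deg/s = 0.017453293 rad/s, so 5.814 deg/s = 5.814 * 0.017453293 = 0.10147344 rad/s. Combine: 3.9618974e-05 rad / 0.10147344 rad/s = 0.00039043688 s. Result: 0.00039043688 s ≈ 0.0003904 s (4 s.f.). Final answer: 0.0003904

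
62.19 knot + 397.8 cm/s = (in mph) 80.47. Check: 1 knot = 0.51444444 m/s, so 62.19 knot = 62.19 * 0.51444444 = 31.9933 m/s. 1 cm/s = 0.01 m/s, so 397.8 cm/s = 397.8 * 0.01 = 3.978 m/s. Sum: 31.9933 + 3.978 = 35.9713 m/s. 1 mph = 0.44704 m/s, so 35.9713 m/s = 35.9713 / 0.44704 = 80.465506 mph ≈ 80.47 mph (4 s.f.).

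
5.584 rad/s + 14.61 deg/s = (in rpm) 55.76. Check: 5.584 rad/s is already in rad/s. 1 deg/s = 0.017453293 rad/s, so 14.61 deg/s = 14.61 * 0.017453293 = 0.2549926 rad/s. Sum: 5.584 + 0.2549926 = 5.8389926 rad/s. 1 rpm = 0.10471976 rad/s, so 5.8389926 rad/s = 5.8389926 / 0.10471976 = 55.758272 rpm ≈ 55.76 rpm (4 s.f.).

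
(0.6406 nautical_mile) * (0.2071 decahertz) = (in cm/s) 2.457e+05. Check: 1 nautical_mile = 1852 m, so 0.6406 nautical_mile = 0.6406 * 1852 = 1186.3912 m. 1 decahertz = 10 Hz, so 0.2071 decahertz = 0.2071 * 10 = 2.071 Hz. Combine: 1186.3912 m * 2.071 Hz = 2457.0162 m/s. 1 cm/s = 0.01 m/s, so 2457.0162 m/s = 2457.0162 / 0.01 = 245701.62 cm/s ≈ 2.457e+05 cm/s (4 s.f.).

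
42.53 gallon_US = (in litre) 1 gallon_US = 0.0037854118 m^3, so 42.53 gallon_US = 42.53 * 0.0037854118 = 0.16099356 m^3. 1 litre = 0.001 m^3, so 0.16099356 m^3 = 0.16099356 / 0.001 = 160.99356 litre ≈ 161 litre (4 s.f.). Final answer: 161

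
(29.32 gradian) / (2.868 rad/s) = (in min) 1 gradian = 0.015707963 rad, so 29.32 gradian = 29.32 * 0.015707963 = 0.46055748 rad. 2.868 rad/s is already in rad/s. Combine: 0.46055748 rad / 2.868 rad/s = 0.1605849 s. 1 min = 60 s, so 0.1605849 s = 0.1605849 / 60 = 0.0026764149 min ≈ 0.002676 min (4 s.f.). Final answer: 0.002676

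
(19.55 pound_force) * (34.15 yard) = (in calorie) 1 pound_force = 4.4482216 N, so 19.55 pound_force = 19.55 * 4.4482216 = 86.962733 N. 1 yard = 0.9144 m, so 34.15 yard = 34.15 * 0.9144 = 31.22676 m. Combine: 86.962733 N * 31.22676 m = 2715.5644 J. 1 calorie = 4.184 J, so 2715.5644 J = 2715.5644 / 4.184 = 649.03546 calorie ≈ 649 calorie (4 s.f.). Final answer: 649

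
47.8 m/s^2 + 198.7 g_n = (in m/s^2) 47.8 m/s^2 is already in m/s^2. 1 g_n = 9.80665 m/s^2, so 198.7 g_n = 198.7 * 9.80665 = 1948.5814 m/s^2. Sum: 47.8 + 1948.5814 = 1996.3814 m/s^2. Result: 1996.3814 m/s^2 ≈ 1996 m/s^2 (4 s.f.). Final answer: 1996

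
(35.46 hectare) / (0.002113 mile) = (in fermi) 1.043e+20. Check: 1 hectare = 10000 m^2, so 35.46 hectare = 35.46 * 10000 = 354600 m^2. 1 mile = 1609.344 m, so 0.002113 mile = 0.002113 * 1609.344 = 3.4005439 m. Combine: 354600 m^2 / 3.4005439 m = 104277.44 m. 1 fermi = 1e-15 m, so 104277.44 m = 104277.44 / 1e-15 = 1.0427744e+20 fermi ≈ 1.043e+20 fermi (4 s.f.).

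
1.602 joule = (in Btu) 0.001518. Check: 1.602 joule = 1.602 J. 1 Btu = 1055.0559 J, so 1.602 J = 1.602 / 1055.0559 = 0.001518403 Btu ≈ 0.001518 Btu (4 s.f.).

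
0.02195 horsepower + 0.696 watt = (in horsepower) 0.02288. Check: 1 horsepower = 745.69987 W, so 0.02195 horsepower = 0.02195 * 745.69987 = 16.368112 W. 0.696 watt = 0.696 W. Sum: 16.368112 + 0.696 = 17.064112 W. 1 horsepower = 745.69987 W, so 17.064112 W = 17.064112 / 745.69987 = 0.022883351 horsepower ≈ 0.02288 horsepower (4 s.f.).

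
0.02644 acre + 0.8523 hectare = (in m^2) 8630. Check: 1 acre = 4046.8564 m^2, so 0.02644 acre = 0.02644 * 4046.8564 = 106.99888 m^2. 1 hectare = 10000 m^2, so 0.8523 hectare = 0.8523 * 10000 = 8523 m^2. Sum: 106.99888 + 8523 = 8629.9989 m^2. Result: 8629.9989 m^2 ≈ 8630 m^2 (4 s.f.).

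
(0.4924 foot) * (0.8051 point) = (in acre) 1.053e-08. Check: 1 foot = 0.3048 m, so 0.4924 foot = 0.4924 * 0.3048 = 0.15008352 m. 1 point = 0.00035277778 m, so 0.8051 point = 0.8051 * 0.00035277778 = 0.00028402139 m. Combine: 0.15008352 m * 0.00028402139 m = 4.262693e-05 m^2. 1 acre = 4046.8564 m^2, so 4.262693e-05 m^2 = 4.262693e-05 / 4046.8564 = 1.0533344e-08 acre ≈ 1.053e-08 acre (4 s.f.).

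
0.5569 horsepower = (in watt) 1 horsepower = 745.69987 W, so 0.5569 horsepower = 0.5569 * 745.69987 = 415.28026 W. 415.28026 W = 415.28026 watt ≈ 415.3 watt (4 s.f.). Final answer: 415.3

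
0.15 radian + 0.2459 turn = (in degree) 0.15 radian = 0.15 rad. 1 turn = 6.2831853 rad, so 0.2459 turn = 0.2459 * 6.2831853 = 1.5450353 rad. Sum: 0.15 + 1.5450353 = 1.6950353 rad. 1 degree = 0.017453293 rad, so 1.6950353 rad = 1.6950353 / 0.017453293 = 97.118367 degree ≈ 97.12 degree (4 s.f.). Final answer: 97.12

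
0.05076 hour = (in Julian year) 5.791e-06. Check: 1 hour = 3600 s, so 0.05076 hour = 0.05076 * 3600 = 182.736 s. 1 Julian year = 31557600 s, so 182.736 s = 182.736 / 31557600 = 5.7905544e-06 Julian year ≈ 5.791e-06 Julian year (4 s.f.).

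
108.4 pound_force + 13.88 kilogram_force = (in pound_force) 139. Check: 1 pound_force = 4.4482216 N, so 108.4 pound_force = 108.4 * 4.4482216 = 482.18722 N. 1 kilogram_force = 9.80665 N, so 13.88 kilogram_force = 13.88 * 9.80665 = 136.1163 N. Sum: 482.18722 + 136.1163 = 618.30353 N. 1 pound_force = 4.4482216 N, so 618.30353 N = 618.30353 / 4.4482216 = 139.00016 pound_force ≈ 139 pound_force (4 s.f.).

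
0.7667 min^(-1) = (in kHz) 1 min^(-1) = 0.016666667 Hz, so 0.7667 min^(-1) = 0.7667 * 0.016666667 = 0.012778333 Hz. 1 kHz = 1000 Hz, so 0.012778333 Hz = 0.012778333 / 1000 = 1.2778333e-05 kHz ≈ 1.278e-05 kHz (4 s.f.). Final answer: 1.278e-05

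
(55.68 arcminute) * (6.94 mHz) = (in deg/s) 1 arcminute = 0.00029088821 rad, so 55.68 arcminute = 55.68 * 0.00029088821 = 0.016196655 rad. 1 mHz = 0.001 Hz, so 6.94 mHz = 6.94 * 0.001 = 0.00694 Hz. Combine: 0.016196655 rad * 0.00694 Hz = 0.00011240479 rad/s. 1 deg/s = 0.017453293 rad/s, so 0.00011240479 rad/s = 0.00011240479 / 0.017453293 = 0.00644032 deg/s ≈ 0.00644 deg/s (4 s.f.). Final answer: 0.00644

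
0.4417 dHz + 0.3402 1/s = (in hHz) 1 dHz = 0.1 Hz, so 0.4417 dHz = 0.4417 * 0.1 = 0.04417 Hz. 0.3402 1/s = 0.3402 Hz. Sum: 0.04417 + 0.3402 = 0.38437 Hz. 1 hHz = 100 Hz, so 0.38437 Hz = 0.38437 / 100 = 0.0038437 hHz ≈ 0.003844 hHz (4 s.f.). Final answer: 0.003844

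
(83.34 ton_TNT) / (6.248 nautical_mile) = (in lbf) 6.774e+06. Check: 1 ton_TNT = 4.184e+09 J, so 83.34 ton_TNT = 83.34 * 4.184e+09 = 3.4869456e+11 J. 1 nautical_mile = 1852 m, so 6.248 nautical_mile = 6.248 * 1852 = 11571.296 m. Combine: 3.4869456e+11 J / 11571.296 m = 30134443 N. 1 lbf = 4.4482216 N, so 30134443 N = 30134443 / 4.4482216 = 6774492.3 lbf ≈ 6.774e+06 lbf (4 s.f.).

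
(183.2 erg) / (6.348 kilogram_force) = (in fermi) 1 erg = 1e-07 J, so 183.2 erg = 183.2 * 1e-07 = 1.832e-05 J. 1 kilogram_force = 9.80665 N, so 6.348 kilogram_force = 6.348 * 9.80665 = 62.252614 N. Combine: 1.832e-05 J / 62.252614 N = 2.9428483e-07 m. 1 fermi = 1e-15 m, so 2.9428483e-07 m = 2.9428483e-07 / 1e-15 = 2.9428483e+08 fermi ≈ 2.943e+08 fermi (4 s.f.). Final answer: 2.943e+08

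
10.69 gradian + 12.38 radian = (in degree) 1 gradian = 0.015707963 rad, so 10.69 gradian = 10.69 * 0.015707963 = 0.16791813 rad. 12.38 radian = 12.38 rad. Sum: 0.16791813 + 12.38 = 12.547918 rad. 1 degree = 0.017453293 rad, so 12.547918 rad = 12.547918 / 0.017453293 = 718.94275 degree ≈ 718.9 degree (4 s.f.). Final answer: 718.9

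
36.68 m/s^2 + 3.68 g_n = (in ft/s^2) 238.7. Check: 36.68 m/s^2 is already in m/s^2. 1 g_n = 9.80665 m/s^2, so 3.68 g_n = 3.68 * 9.80665 = 36.088472 m/s^2. Sum: 36.68 + 36.088472 = 72.768472 m/s^2. 1 ft/s^2 = 0.3048 m/s^2, so 72.768472 m/s^2 = 72.768472 / 0.3048 = 238.74171 ft/s^2 ≈ 238.7 ft/s^2 (4 s.f.).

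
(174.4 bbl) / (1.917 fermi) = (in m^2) 1 bbl = 0.15898729 m^3, so 174.4 bbl = 174.4 * 0.15898729 = 27.727384 m^3. 1 fermi = 1e-15 m, so 1.917 fermi = 1.917 * 1e-15 = 1.917e-15 m. Combine: 27.727384 m^3 / 1.917e-15 m = 1.4463946e+16 m^2. Result: 1.4463946e+16 m^2 ≈ 1.446e+16 m^2 (4 s.f.). Final answer: 1.446e+16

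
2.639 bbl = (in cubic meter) 1 bbl = 0.15898729 m^3, so 2.639 bbl = 2.639 * 0.15898729 = 0.41956747 m^3. 0.41956747 m^3 = 0.41956747 cubic meter ≈ 0.4196 cubic meter (4 s.f.). Final answer: 0.4196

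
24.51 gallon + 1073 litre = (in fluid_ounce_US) 1 gallon = 0.0037854118 m^3, so 24.51 gallon = 24.51 * 0.0037854118 = 0.092780443 m^3. 1 litre = 0.001 m^3, so 1073 litre = 1073 * 0.001 = 1.073 m^3. Sum: 0.092780443 + 1.073 = 1.1657804 m^3. 1 fluid_ounce_US = 2.957353e-05 m^3, so 1.1657804 m^3 = 1.1657804 / 2.957353e-05 = 39419.726 fluid_ounce_US ≈ 3.942e+04 fluid_ounce_US (4 s.f.). Final answer: 3.942e+04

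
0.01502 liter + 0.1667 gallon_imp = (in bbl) 0.004861. Check: 1 liter = 0.001 m^3, so 0.01502 liter = 0.01502 * 0.001 = 1.502e-05 m^3. 1 gallon_imp = 0.00454609 m^3, so 0.1667 gallon_imp = 0.1667 * 0.00454609 = 0.0007578332 m^3. Sum: 1.502e-05 + 0.0007578332 = 0.0007728532 m^3. 1 bbl = 0.15898729 m^3, so 0.0007728532 m^3 = 0.0007728532 / 0.15898729 = 0.0048611004 bbl ≈ 0.004861 bbl (4 s.f.).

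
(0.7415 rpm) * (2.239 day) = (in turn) 2391. Check: 1 rpm = 0.10471976 rad/s, so 0.7415 rpm = 0.7415 * 0.10471976 = 0.077649698 rad/s. 1 day = 86400 s, so 2.239 day = 2.239 * 86400 = 193449.6 s. Combine: 0.077649698 rad/s * 193449.6 s = 15021.303 rad. 1 turn = 6.2831853 rad, so 15021.303 rad = 15021.303 / 6.2831853 = 2390.7146 turn ≈ 2391 turn (4 s.f.).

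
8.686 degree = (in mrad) 151.6. Check: 1 degree = 0.017453293 rad, so 8.686 degree = 8.686 * 0.017453293 = 0.1515993 rad. 1 mrad = 0.001 rad, so 0.1515993 rad = 0.1515993 / 0.001 = 151.5993 mrad ≈ 151.6 mrad (4 s.f.).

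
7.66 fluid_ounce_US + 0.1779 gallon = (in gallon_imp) 0.198. Check: 1 fluid_ounce_US = 2.957353e-05 m^3, so 7.66 fluid_ounce_US = 7.66 * 2.957353e-05 = 0.00022653324 m^3. 1 gallon = 0.0037854118 m^3, so 0.1779 gallon = 0.1779 * 0.0037854118 = 0.00067342476 m^3. Sum: 0.00022653324 + 0.00067342476 = 0.00089995799 m^3. 1 gallon_imp = 0.00454609 m^3, so 0.00089995799 m^3 = 0.00089995799 / 0.00454609 = 0.19796308 gallon_imp ≈ 0.198 gallon_imp (4 s.f.).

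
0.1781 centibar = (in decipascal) 1781. Check: 1 centibar = 1000 Pa, so 0.1781 centibar = 0.1781 * 1000 = 178.1 Pa. 1 decipascal = 0.1 Pa, so 178.1 Pa = 178.1 / 0.1 = 1781 decipascal.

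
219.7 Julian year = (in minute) 1 Julian year = 31557600 s, so 219.7 Julian year = 219.7 * 31557600 = 6.9332047e+09 s. 1 minute = 60 s, so 6.9332047e+09 s = 6.9332047e+09 / 60 = 1.1555341e+08 minute ≈ 1.156e+08 minute (4 s.f.). Final answer: 1.156e+08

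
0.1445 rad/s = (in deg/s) 1 deg/s = 0.017453293 rad/s, so 0.1445 rad/s = 0.1445 / 0.017453293 = 8.2792401 deg/s ≈ 8.279 deg/s (4 s.f.). Final answer: 8.279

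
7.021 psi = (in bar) 0.4841. Check: 1 psi = 6894.7573 Pa, so 7.021 psi = 7.021 * 6894.7573 = 48408.091 Pa. 1 bar = 100000 Pa, so 48408.091 Pa = 48408.091 / 100000 = 0.48408091 bar ≈ 0.4841 bar (4 s.f.).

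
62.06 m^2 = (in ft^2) 1 ft^2 = 0.09290304 m^2, so 62.06 m^2 = 62.06 / 0.09290304 = 668.00828 ft^2 ≈ 668 ft^2 (4 s.f.). Final answer: 668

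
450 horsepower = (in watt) 1 horsepower = 745.69987 W, so 450 horsepower = 450 * 745.69987 = 335564.94 W. 335564.94 W = 335564.94 watt ≈ 3.356e+05 watt (4 s.f.). Final answer: 3.356e+05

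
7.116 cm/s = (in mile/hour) 0.1592. Check: 1 cm/s = 0.01 m/s, so 7.116 cm/s = 7.116 * 0.01 = 0.07116 m/s. 1 mile/hour = 0.44704 m/s, so 0.07116 m/s = 0.07116 / 0.44704 = 0.15918039 mile/hour ≈ 0.1592 mile/hour (4 s.f.).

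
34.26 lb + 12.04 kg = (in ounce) 1 lb = 0.45359237 kg, so 34.26 lb = 34.26 * 0.45359237 = 15.540075 kg. 12.04 kg is already in kg. Sum: 15.540075 + 12.04 = 27.580075 kg. 1 ounce = 0.028349523 kg, so 27.580075 kg = 27.580075 / 0.028349523 = 972.8585 ounce ≈ 972.9 ounce (4 s.f.). Final answer: 972.9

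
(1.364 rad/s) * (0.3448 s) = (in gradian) 1.364 rad/s is already in rad/s. 0.3448 s is already in s. Combine: 1.364 rad/s * 0.3448 s = 0.4703072 rad. 1 gradian = 0.015707963 rad, so 0.4703072 rad = 0.4703072 / 0.015707963 = 29.940686 gradian ≈ 29.94 gradian (4 s.f.). Final answer: 29.94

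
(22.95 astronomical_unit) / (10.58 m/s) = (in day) 1 astronomical_unit = 1.4959787e+11 m, so 22.95 astronomical_unit = 22.95 * 1.4959787e+11 = 3.4332711e+12 m. 10.58 m/s is already in m/s. Combine: 3.4332711e+12 m / 10.58 m/s = 3.2450578e+11 s. 1 day = 86400 s, so 3.2450578e+11 s = 3.2450578e+11 / 86400 = 3755853.9 day ≈ 3.756e+06 day (4 s.f.). Final answer: 3.756e+06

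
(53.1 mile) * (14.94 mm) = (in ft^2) 1 mile = 1609.344 m, so 53.1 mile = 53.1 * 1609.344 = 85456.166 m. 1 mm = 0.001 m, so 14.94 mm = 14.94 * 0.001 = 0.01494 m. Combine: 85456.166 m * 0.01494 m = 1276.7151 m^2. 1 ft^2 = 0.09290304 m^2, so 1276.7151 m^2 = 1276.7151 / 0.09290304 = 13742.447 ft^2 ≈ 1.374e+04 ft^2 (4 s.f.). Final answer: 1.374e+04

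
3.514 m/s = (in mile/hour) 1 mile/hour = 0.44704 m/s, so 3.514 m/s = 3.514 / 0.44704 = 7.8605941 mile/hour ≈ 7.861 mile/hour (4 s.f.). Final answer: 7.861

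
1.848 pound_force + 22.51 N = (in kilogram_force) 3.134. Check: 1 pound_force = 4.4482216 N, so 1.848 pound_force = 1.848 * 4.4482216 = 8.2203135 N. 22.51 N is already in N. Sum: 8.2203135 + 22.51 = 30.730314 N. 1 kilogram_force = 9.80665 N, so 30.730314 N = 30.730314 / 9.80665 = 3.1336199 kilogram_force ≈ 3.134 kilogram_force (4 s.f.).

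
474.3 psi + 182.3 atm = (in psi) 3153. Check: 1 psi = 6894.7573 Pa, so 474.3 psi = 474.3 * 6894.7573 = 3270183.4 Pa. 1 atm = 101325 Pa, so 182.3 atm = 182.3 * 101325 = 18471548 Pa. Sum: 3270183.4 + 18471548 = 21741731 Pa. 1 psi = 6894.7573 Pa, so 21741731 Pa = 21741731 / 6894.7573 = 3153.3715 psi ≈ 3153 psi (4 s.f.).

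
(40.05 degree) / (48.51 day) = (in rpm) 1 degree = 0.017453293 rad, so 40.05 degree = 40.05 * 0.017453293 = 0.69900437 rad. 1 day = 86400 s, so 48.51 day = 48.51 * 86400 = 4191264 s. Combine: 0.69900437 rad / 4191264 s = 1.6677651e-07 rad/s. 1 rpm = 0.10471976 rad/s, so 1.6677651e-07 rad/s = 1.6677651e-07 / 0.10471976 = 1.5925983e-06 rpm ≈ 1.593e-06 rpm (4 s.f.). Final answer: 1.593e-06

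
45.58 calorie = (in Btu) 1 calorie = 4.184 J, so 45.58 calorie = 45.58 * 4.184 = 190.70672 J. 1 Btu = 1055.0559 J, so 190.70672 J = 190.70672 / 1055.0559 = 0.18075509 Btu ≈ 0.1808 Btu (4 s.f.). Final answer: 0.1808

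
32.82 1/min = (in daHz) 1 1/min = 0.016666667 Hz, so 32.82 1/min = 32.82 * 0.016666667 = 0.547 Hz. 1 daHz = 10 Hz, so 0.547 Hz = 0.547 / 10 = 0.0547 daHz. Final answer: 0.0547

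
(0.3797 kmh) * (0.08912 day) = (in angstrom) 8.121e+12. Check: 1 kmh = 0.27777778 m/s, so 0.3797 kmh = 0.3797 * 0.27777778 = 0.10547222 m/s. 1 day = 86400 s, so 0.08912 day = 0.08912 * 86400 = 7699.968 s. Combine: 0.10547222 m/s * 7699.968 s = 812.13274 m. 1 angstrom = 1e-10 m, so 812.13274 m = 812.13274 / 1e-10 = 8.1213274e+12 angstrom ≈ 8.121e+12 angstrom (4 s.f.).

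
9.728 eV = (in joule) 1.559e-18. Check: 1 eV = 1.6021766e-19 J, so 9.728 eV = 9.728 * 1.6021766e-19 = 1.5585974e-18 J. 1.5585974e-18 J = 1.5585974e-18 joule ≈ 1.559e-18 joule (4 s.f.).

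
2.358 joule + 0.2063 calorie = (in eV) 2.358 joule = 2.358 J. 1 calorie = 4.184 J, so 0.2063 calorie = 0.2063 * 4.184 = 0.8631592 J. Sum: 2.358 + 0.8631592 = 3.2211592 J. 1 eV = 1.6021766e-19 J, so 3.2211592 J = 3.2211592 / 1.6021766e-19 = 2.0104894e+19 eV ≈ 2.01e+19 eV (4 s.f.). Final answer: 2.01e+19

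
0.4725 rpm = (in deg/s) 2.835. Check: 1 rpm = 0.10471976 rad/s, so 0.4725 rpm = 0.4725 * 0.10471976 = 0.049480084 rad/s. 1 deg/s = 0.017453293 rad/s, so 0.049480084 rad/s = 0.049480084 / 0.017453293 = 2.835 deg/s.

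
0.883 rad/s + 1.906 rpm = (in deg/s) 62.03. Check: 0.883 rad/s is already in rad/s. 1 rpm = 0.10471976 rad/s, so 1.906 rpm = 1.906 * 0.10471976 = 0.19959585 rad/s. Sum: 0.883 + 0.19959585 = 1.0825959 rad/s. 1 deg/s = 0.017453293 rad/s, so 1.0825959 rad/s = 1.0825959 / 0.017453293 = 62.028173 deg/s ≈ 62.03 deg/s (4 s.f.).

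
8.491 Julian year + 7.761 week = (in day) 1 Julian year = 31557600 s, so 8.491 Julian year = 8.491 * 31557600 = 2.6795558e+08 s. 1 week = 604800 s, so 7.761 week = 7.761 * 604800 = 4693852.8 s. Sum: 2.6795558e+08 + 4693852.8 = 2.7264943e+08 s. 1 day = 86400 s, so 2.7264943e+08 s = 2.7264943e+08 / 86400 = 3155.6647 day ≈ 3156 day (4 s.f.). Final answer: 3156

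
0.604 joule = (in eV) 3.77e+18. Check: 0.604 joule = 0.604 J. 1 eV = 1.6021766e-19 J, so 0.604 J = 0.604 / 1.6021766e-19 = 3.7698715e+18 eV ≈ 3.77e+18 eV (4 s.f.).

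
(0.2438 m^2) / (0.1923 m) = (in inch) 49.91. Check: 0.2438 m^2 is already in m^2. 0.1923 m is already in m. Combine: 0.2438 m^2 / 0.1923 m = 1.2678107 m. 1 inch = 0.0254 m, so 1.2678107 m = 1.2678107 / 0.0254 = 49.913808 inch ≈ 49.91 inch (4 s.f.).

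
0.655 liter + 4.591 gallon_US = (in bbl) 1 liter = 0.001 m^3, so 0.655 liter = 0.655 * 0.001 = 0.000655 m^3. 1 gallon_US = 0.0037854118 m^3, so 4.591 gallon_US = 4.591 * 0.0037854118 = 0.017378826 m^3. Sum: 0.000655 + 0.017378826 = 0.018033826 m^3. 1 bbl = 0.15898729 m^3, so 0.018033826 m^3 = 0.018033826 / 0.15898729 = 0.11342935 bbl ≈ 0.1134 bbl (4 s.f.). Final answer: 0.1134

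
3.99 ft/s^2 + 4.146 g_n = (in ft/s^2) 137.4. Check: 1 ft/s^2 = 0.3048 m/s^2, so 3.99 ft/s^2 = 3.99 * 0.3048 = 1.216152 m/s^2. 1 g_n = 9.80665 m/s^2, so 4.146 g_n = 4.146 * 9.80665 = 40.658371 m/s^2. Sum: 1.216152 + 40.658371 = 41.874523 m/s^2. 1 ft/s^2 = 0.3048 m/s^2, so 41.874523 m/s^2 = 41.874523 / 0.3048 = 137.38361 ft/s^2 ≈ 137.4 ft/s^2 (4 s.f.).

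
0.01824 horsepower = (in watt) 1 horsepower = 745.69987 W, so 0.01824 horsepower = 0.01824 * 745.69987 = 13.601566 W. 13.601566 W = 13.601566 watt ≈ 13.6 watt (4 s.f.). Final answer: 13.6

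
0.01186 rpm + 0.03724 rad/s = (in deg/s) 1 rpm = 0.10471976 rad/s, so 0.01186 rpm = 0.01186 * 0.10471976 = 0.0012419763 rad/s. 0.03724 rad/s is already in rad/s. Sum: 0.0012419763 + 0.03724 = 0.038481976 rad/s. 1 deg/s = 0.017453293 rad/s, so 0.038481976 rad/s = 0.038481976 / 0.017453293 = 2.2048548 deg/s ≈ 2.205 deg/s (4 s.f.). Final answer: 2.205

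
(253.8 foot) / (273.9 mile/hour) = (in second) 0.6318. Check: 1 foot = 0.3048 m, so 253.8 foot = 253.8 * 0.3048 = 77.35824 m. 1 mile/hour = 0.44704 m/s, so 273.9 mile/hour = 273.9 * 0.44704 = 122.44426 m/s. Combine: 77.35824 m / 122.44426 m/s = 0.63178333 s. 0.63178333 s = 0.63178333 second ≈ 0.6318 second (4 s.f.).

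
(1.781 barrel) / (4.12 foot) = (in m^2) 0.2255. Check: 1 barrel = 0.15898729 m^3, so 1.781 barrel = 1.781 * 0.15898729 = 0.28315637 m^3. 1 foot = 0.3048 m, so 4.12 foot = 4.12 * 0.3048 = 1.255776 m. Combine: 0.28315637 m^3 / 1.255776 m = 0.22548319 m^2. Result: 0.22548319 m^2 ≈ 0.2255 m^2 (4 s.f.).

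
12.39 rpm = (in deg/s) 1 rpm = 0.10471976 rad/s, so 12.39 rpm = 12.39 * 0.10471976 = 1.2974778 rad/s. 1 deg/s = 0.017453293 rad/s, so 1.2974778 rad/s = 1.2974778 / 0.017453293 = 74.34 deg/s. Final answer: 74.34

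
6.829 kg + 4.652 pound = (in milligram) 8.939e+06. Check: 6.829 kg is already in kg. 1 pound = 0.45359237 kg, so 4.652 pound = 4.652 * 0.45359237 = 2.1101117 kg. Sum: 6.829 + 2.1101117 = 8.9391117 kg. 1 milligram = 1e-06 kg, so 8.9391117 kg = 8.9391117 / 1e-06 = 8939111.7 milligram ≈ 8.939e+06 milligram (4 s.f.).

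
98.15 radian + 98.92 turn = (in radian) 719.7. Check: 98.15 radian = 98.15 rad. 1 turn = 6.2831853 rad, so 98.92 turn = 98.92 * 6.2831853 = 621.53269 rad. Sum: 98.15 + 621.53269 = 719.68269 rad. 719.68269 rad = 719.68269 radian ≈ 719.7 radian (4 s.f.).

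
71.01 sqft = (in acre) 1 sqft = 0.09290304 m^2, so 71.01 sqft = 71.01 * 0.09290304 = 6.5970449 m^2. 1 acre = 4046.8564 m^2, so 6.5970449 m^2 = 6.5970449 / 4046.8564 = 0.0016301653 acre ≈ 0.00163 acre (4 s.f.). Final answer: 0.00163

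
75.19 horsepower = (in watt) 5.607e+04. Check: 1 horsepower = 745.69987 W, so 75.19 horsepower = 75.19 * 745.69987 = 56069.173 W. 56069.173 W = 56069.173 watt ≈ 5.607e+04 watt (4 s.f.).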